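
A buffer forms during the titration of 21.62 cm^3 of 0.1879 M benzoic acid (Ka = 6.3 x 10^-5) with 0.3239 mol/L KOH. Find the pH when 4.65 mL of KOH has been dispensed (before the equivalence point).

3.97

Initial n(C6H5COOH) = 0.1879 x 0.02162 = 0.004062 mol.
n(KOH) added = 0.3239 x 0.004650 = 0.001506 mol, converting that many moles of C6H5COOH to C6H5COO-.
Remaining n(C6H5COOH) = 0.002556 mol; n(C6H5COO-) = 0.001506 mol.
By Henderson-Hasselbalch, pH = pKa + log([A^-]/[HA]) = 4.20 + log(0.001506/0.002556) = 4.20 + (-0.23) = 3.97.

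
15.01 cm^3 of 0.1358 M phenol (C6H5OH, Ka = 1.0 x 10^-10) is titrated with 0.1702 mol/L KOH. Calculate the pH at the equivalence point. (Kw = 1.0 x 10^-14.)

n(C6H5OH) = 0.1358 x 0.01501 = 0.002038 mol; V(KOH) at equivalence = 0.002038/0.1702 = 0.01198 L.
At equivalence all the acid is converted to C6H5O-; total volume = 0.01501 + 0.01198 = 0.02699 L, so [C6H5O-] = 0.002038/0.02699 = 0.07553 M.
Kb = Kw/Ka = 1.0e-14 / 1.0 x 10^-10 = 0.000100.
[OH^-] = sqrt(Kb x [C6H5O-]) = sqrt(0.000100 x 0.07553) = 0.00275 M.
pOH = 2.56, so pH = 14.00 - 2.56 = 11.44.

11.44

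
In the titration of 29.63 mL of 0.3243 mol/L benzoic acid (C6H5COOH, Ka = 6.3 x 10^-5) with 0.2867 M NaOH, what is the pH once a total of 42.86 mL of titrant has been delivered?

12.57

n(acid) = 0.3243 x 0.02963 = 0.009609 mol; n(NaOH) added = 0.2867 x 0.04286 = 0.01229 mol.
Base is in excess by 0.01229 - 0.009609 = 0.002679 mol in a total volume of 0.07249 L.
[OH^-] = 0.002679/0.07249 = 0.03696 M, so pOH = 1.43 and pH = 14.00 - 1.43 = 12.57.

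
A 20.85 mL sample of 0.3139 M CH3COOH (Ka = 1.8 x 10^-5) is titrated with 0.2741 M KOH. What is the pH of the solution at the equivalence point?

n(CH3COOH) = 0.3139 x 0.02085 = 0.006545 mol; V(KOH) at equivalence = 0.006545/0.2741 = 0.02388 L.
At equivalence all the acid is converted to CH3COO-; total volume = 0.02085 + 0.02388 = 0.04473 L, so [CH3COO-] = 0.006545/0.04473 = 0.1463 M.
Kb = Kw/Ka = 1.0e-14 / 1.8 x 10^-5 = 5.56e-10.
[OH^-] = sqrt(Kb x [CH3COO-]) = sqrt(5.56e-10 x 0.1463) = 9.02e-6 M.
pOH = 5.04, so pH = 14.00 - 5.04 = 8.96.

8.96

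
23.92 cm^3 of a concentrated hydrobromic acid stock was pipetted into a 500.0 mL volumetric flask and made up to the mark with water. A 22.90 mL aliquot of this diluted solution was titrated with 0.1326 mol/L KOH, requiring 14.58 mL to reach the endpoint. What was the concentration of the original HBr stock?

n(KOH) = 0.1326 x 0.01458 = 0.001933 mol.
n(HBr) in the aliquot = 0.001933 mol.
[diluted HBr] = 0.001933 / 0.02290 = 0.08442 M.
Dilution factor = 500.0/23.92 = 20.90, so [stock] = 0.08442 x 20.90 = 1.76 M.

1.76 M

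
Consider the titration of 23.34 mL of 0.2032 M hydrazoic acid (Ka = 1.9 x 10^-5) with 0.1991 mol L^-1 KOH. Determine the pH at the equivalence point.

n(HN3) = 0.2032 x 0.02334 = 0.004743 mol; V(KOH) at equivalence = 0.004743/0.1991 = 0.02382 L.
At equivalence all the acid is converted to N3-; total volume = 0.02334 + 0.02382 = 0.04716 L, so [N3-] = 0.004743/0.04716 = 0.1006 M.
Kb = Kw/Ka = 1.0e-14 / 1.9 x 10^-5 = 5.26e-10.
[OH^-] = sqrt(Kb x [N3-]) = sqrt(5.26e-10 x 0.1006) = 7.28e-6 M.
pOH = 5.14, so pH = 14.00 - 5.14 = 8.86.

8.86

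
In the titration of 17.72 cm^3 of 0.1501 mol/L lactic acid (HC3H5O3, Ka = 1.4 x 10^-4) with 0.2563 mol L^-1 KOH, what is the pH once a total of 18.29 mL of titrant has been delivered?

12.75

n(acid) = 0.1501 x 0.01772 = 0.002660 mol; n(KOH) added = 0.2563 x 0.01829 = 0.004688 mol.
Base is in excess by 0.004688 - 0.002660 = 0.002028 mol in a total volume of 0.03601 L.
[OH^-] = 0.002028/0.03601 = 0.05632 M, so pOH = 1.25 and pH = 14.00 - 1.25 = 12.75.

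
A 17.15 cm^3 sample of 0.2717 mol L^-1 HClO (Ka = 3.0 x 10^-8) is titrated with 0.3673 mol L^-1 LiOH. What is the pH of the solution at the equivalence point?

10.36

n(HClO) = 0.2717 x 0.01715 = 0.004660 mol; V(LiOH) at equivalence = 0.004660/0.3673 = 0.01269 L.
At equivalence all the acid is converted to ClO-; total volume = 0.01715 + 0.01269 = 0.02984 L, so [ClO-] = 0.004660/0.02984 = 0.1562 M.
Kb = Kw/Ka = 1.0e-14 / 3.0 x 10^-8 = 3.33e-7.
[OH^-] = sqrt(Kb x [ClO-]) = sqrt(3.33e-7 x 0.1562) = 0.000228 M.
pOH = 3.64, so pH = 14.00 - 3.64 = 10.36.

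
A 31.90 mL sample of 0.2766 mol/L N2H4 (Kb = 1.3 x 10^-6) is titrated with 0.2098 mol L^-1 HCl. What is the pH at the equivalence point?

4.52

n(N2H4) = 0.2766 x 0.03190 = 0.008824 mol; V(HCl) at equivalence = 0.008824/0.2098 = 0.04206 L.
At equivalence the base is fully converted to N2H5+; total volume = 0.07396 L, so [N2H5+] = 0.008824/0.07396 = 0.1193 M.
Ka(N2H5+) = Kw/Kb = 1.0e-14 / 1.3 x 10^-6 = 7.69e-9.
[H^+] = sqrt(Ka x [N2H5+]) = sqrt(7.69e-9 x 0.1193) = 3.03e-5 M.
pH = -log(3.03e-5) = 4.52.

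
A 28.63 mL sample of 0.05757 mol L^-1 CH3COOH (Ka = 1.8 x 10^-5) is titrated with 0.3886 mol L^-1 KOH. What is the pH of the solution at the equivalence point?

8.72

n(CH3COOH) = 0.05757 x 0.02863 = 0.001648 mol; V(KOH) at equivalence = 0.001648/0.3886 = 0.004241 L.
At equivalence all the acid is converted to CH3COO-; total volume = 0.02863 + 0.004241 = 0.03287 L, so [CH3COO-] = 0.001648/0.03287 = 0.05014 M.
Kb = Kw/Ka = 1.0e-14 / 1.8 x 10^-5 = 5.56e-10.
[OH^-] = sqrt(Kb x [CH3COO-]) = sqrt(5.56e-10 x 0.05014) = 5.28e-6 M.
pOH = 5.28, so pH = 14.00 - 5.28 = 8.72.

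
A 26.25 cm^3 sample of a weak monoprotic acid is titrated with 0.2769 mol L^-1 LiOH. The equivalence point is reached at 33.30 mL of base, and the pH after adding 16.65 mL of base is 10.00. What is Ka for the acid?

16.65 mL is half of the equivalence volume, so this is the half-equivalence point where [HA] = [A^-].
At half-equivalence pH = pKa, so pKa = 10.00.
Ka = 10^(-10.00) = 1.0 x 10^-10.

1.0 x 10^-10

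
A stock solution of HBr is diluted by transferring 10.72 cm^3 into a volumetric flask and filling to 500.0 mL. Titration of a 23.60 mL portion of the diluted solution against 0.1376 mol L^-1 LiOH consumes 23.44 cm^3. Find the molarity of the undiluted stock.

6.37 M

n(LiOH) = 0.1376 x 0.02344 = 0.003225 mol.
n(HBr) in the aliquot = 0.003225 mol.
[diluted HBr] = 0.003225 / 0.02360 = 0.1367 M.
Dilution factor = 500.0/10.72 = 46.64, so [stock] = 0.1367 x 46.64 = 6.37 M.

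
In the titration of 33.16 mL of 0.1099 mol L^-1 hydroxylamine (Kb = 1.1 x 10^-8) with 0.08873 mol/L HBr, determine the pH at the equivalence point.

n(NH2OH) = 0.1099 x 0.03316 = 0.003644 mol; V(HBr) at equivalence = 0.003644/0.08873 = 0.04107 L.
At equivalence the base is fully converted to NH3OH+; total volume = 0.07423 L, so [NH3OH+] = 0.003644/0.07423 = 0.04909 M.
Ka(NH3OH+) = Kw/Kb = 1.0e-14 / 1.1 x 10^-8 = 9.09e-7.
[H^+] = sqrt(Ka x [NH3OH+]) = sqrt(9.09e-7 x 0.04909) = 0.000211 M.
pH = -log(0.000211) = 3.68.

3.68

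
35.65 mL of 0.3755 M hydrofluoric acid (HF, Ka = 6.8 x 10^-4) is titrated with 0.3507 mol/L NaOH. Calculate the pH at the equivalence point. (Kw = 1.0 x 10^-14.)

8.21

n(HF) = 0.3755 x 0.03565 = 0.01339 mol; V(NaOH) at equivalence = 0.01339/0.3507 = 0.03817 L.
At equivalence all the acid is converted to F-; total volume = 0.03565 + 0.03817 = 0.07382 L, so [F-] = 0.01339/0.07382 = 0.1813 M.
Kb = Kw/Ka = 1.0e-14 / 6.8 x 10^-4 = 1.47e-11.
[OH^-] = sqrt(Kb x [F-]) = sqrt(1.47e-11 x 0.1813) = 1.63e-6 M.
pOH = 5.79, so pH = 14.00 - 5.79 = 8.21.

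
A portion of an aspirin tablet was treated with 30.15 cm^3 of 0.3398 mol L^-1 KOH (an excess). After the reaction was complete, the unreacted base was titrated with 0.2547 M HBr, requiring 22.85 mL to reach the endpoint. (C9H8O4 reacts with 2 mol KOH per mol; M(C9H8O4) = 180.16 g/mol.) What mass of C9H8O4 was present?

0.399 g

Total n(KOH) added = 0.3398 x 0.03015 = 0.01024 mol.
n(HBr) used = 0.2547 x 0.02285 = 0.005820 mol, which equals the excess n(KOH).
So n(KOH) consumed by the sample = 0.01024 - 0.005820 = 0.004425 mol.
n(C9H8O4) = 0.004425 / 2 = 0.002213 mol.
mass = 0.002213 mol x 180.16 g/mol = 0.399 g.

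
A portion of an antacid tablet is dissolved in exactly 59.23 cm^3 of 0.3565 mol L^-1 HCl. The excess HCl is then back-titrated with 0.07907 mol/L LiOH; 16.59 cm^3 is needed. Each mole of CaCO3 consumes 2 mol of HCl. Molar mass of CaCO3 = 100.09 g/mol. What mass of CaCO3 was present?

0.991 g

Total n(HCl) added = 0.3565 x 0.05923 = 0.02112 mol.
n(LiOH) used = 0.07907 x 0.01659 = 0.001312 mol, which equals the excess n(HCl).
So n(HCl) consumed by the sample = 0.02112 - 0.001312 = 0.01980 mol.
n(CaCO3) = 0.01980 / 2 = 0.009902 mol.
mass = 0.009902 mol x 100.09 g/mol = 0.991 g.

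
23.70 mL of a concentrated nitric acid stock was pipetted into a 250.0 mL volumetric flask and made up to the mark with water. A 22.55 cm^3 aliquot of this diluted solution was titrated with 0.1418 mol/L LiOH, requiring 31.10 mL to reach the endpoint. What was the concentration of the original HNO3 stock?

n(LiOH) = 0.1418 x 0.03110 = 0.004410 mol.
n(HNO3) in the aliquot = 0.004410 mol.
[diluted HNO3] = 0.004410 / 0.02255 = 0.1956 M.
Dilution factor = 250.0/23.70 = 10.55, so [stock] = 0.1956 x 10.55 = 2.06 M.

2.06 M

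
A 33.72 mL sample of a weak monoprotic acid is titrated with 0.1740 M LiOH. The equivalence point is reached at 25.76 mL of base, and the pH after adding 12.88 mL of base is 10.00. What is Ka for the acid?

12.88 mL is half of the equivalence volume, so this is the half-equivalence point where [HA] = [A^-].
At half-equivalence pH = pKa, so pKa = 10.00.
Ka = 10^(-10.00) = 1.0 x 10^-10.

1.0 x 10^-10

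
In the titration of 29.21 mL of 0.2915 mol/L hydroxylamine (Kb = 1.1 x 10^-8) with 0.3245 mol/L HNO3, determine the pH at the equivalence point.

n(NH2OH) = 0.2915 x 0.02921 = 0.008515 mol; V(HNO3) at equivalence = 0.008515/0.3245 = 0.02624 L.
At equivalence the base is fully converted to NH3OH+; total volume = 0.05545 L, so [NH3OH+] = 0.008515/0.05545 = 0.1536 M.
Ka(NH3OH+) = Kw/Kb = 1.0e-14 / 1.1 x 10^-8 = 9.09e-7.
[H^+] = sqrt(Ka x [NH3OH+]) = sqrt(9.09e-7 x 0.1536) = 0.000374 M.
pH = -log(0.000374) = 3.43.

3.43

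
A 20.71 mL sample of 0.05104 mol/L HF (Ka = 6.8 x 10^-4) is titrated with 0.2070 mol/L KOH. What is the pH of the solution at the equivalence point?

n(HF) = 0.05104 x 0.02071 = 0.001057 mol; V(KOH) at equivalence = 0.001057/0.2070 = 0.005106 L.
At equivalence all the acid is converted to F-; total volume = 0.02071 + 0.005106 = 0.02582 L, so [F-] = 0.001057/0.02582 = 0.04094 M.
Kb = Kw/Ka = 1.0e-14 / 6.8 x 10^-4 = 1.47e-11.
[OH^-] = sqrt(Kb x [F-]) = sqrt(1.47e-11 x 0.04094) = 7.76e-7 M.
pOH = 6.11, so pH = 14.00 - 6.11 = 7.89.

7.89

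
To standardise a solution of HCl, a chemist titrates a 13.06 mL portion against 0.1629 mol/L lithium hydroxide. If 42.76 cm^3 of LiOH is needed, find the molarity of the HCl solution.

0.533 M

n(LiOH) delivered = 0.1629 x 0.04276 = 0.006966 mol.
For a 1:1 reaction, n(HCl) = 0.006966 mol.
[HCl] = 0.006966 mol / 0.01306 L = 0.533 M.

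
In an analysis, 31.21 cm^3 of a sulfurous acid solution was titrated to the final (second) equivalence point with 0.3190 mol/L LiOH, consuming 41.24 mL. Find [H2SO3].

n(LiOH) = 0.3190 x 0.04124 = 0.01316 mol.
At the final (second) equivalence point, 2 mol OH^- react per mol H2SO3, so n(H2SO3) = 0.01316 / 2 = 0.006578 mol.
[H2SO3] = 0.006578 / 0.03121 L = 0.211 M.

0.211 M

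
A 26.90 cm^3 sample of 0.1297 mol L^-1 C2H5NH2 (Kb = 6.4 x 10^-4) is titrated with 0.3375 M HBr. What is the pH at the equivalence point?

5.92

n(C2H5NH2) = 0.1297 x 0.02690 = 0.003489 mol; V(HBr) at equivalence = 0.003489/0.3375 = 0.01034 L.
At equivalence the base is fully converted to C2H5NH3+; total volume = 0.03724 L, so [C2H5NH3+] = 0.003489/0.03724 = 0.09369 M.
Ka(C2H5NH3+) = Kw/Kb = 1.0e-14 / 6.4 x 10^-4 = 1.56e-11.
[H^+] = sqrt(Ka x [C2H5NH3+]) = sqrt(1.56e-11 x 0.09369) = 1.21e-6 M.
pH = -log(1.21e-6) = 5.92.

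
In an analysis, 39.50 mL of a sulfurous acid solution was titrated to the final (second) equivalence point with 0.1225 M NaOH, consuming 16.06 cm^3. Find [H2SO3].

n(NaOH) = 0.1225 x 0.01606 = 0.001967 mol.
At the final (second) equivalence point, 2 mol OH^- react per mol H2SO3, so n(H2SO3) = 0.001967 / 2 = 0.0009837 mol.
[H2SO3] = 0.0009837 / 0.03950 L = 0.0249 M.

0.0249 M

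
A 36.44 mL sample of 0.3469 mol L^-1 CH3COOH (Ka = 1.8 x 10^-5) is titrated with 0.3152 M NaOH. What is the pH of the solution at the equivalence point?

n(CH3COOH) = 0.3469 x 0.03644 = 0.01264 mol; V(NaOH) at equivalence = 0.01264/0.3152 = 0.04010 L.
At equivalence all the acid is converted to CH3COO-; total volume = 0.03644 + 0.04010 = 0.07654 L, so [CH3COO-] = 0.01264/0.07654 = 0.1651 M.
Kb = Kw/Ka = 1.0e-14 / 1.8 x 10^-5 = 5.56e-10.
[OH^-] = sqrt(Kb x [CH3COO-]) = sqrt(5.56e-10 x 0.1651) = 9.58e-6 M.
pOH = 5.02, so pH = 14.00 - 5.02 = 8.98.

8.98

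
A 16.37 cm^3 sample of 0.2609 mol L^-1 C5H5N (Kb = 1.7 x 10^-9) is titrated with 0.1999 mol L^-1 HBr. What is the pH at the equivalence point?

n(C5H5N) = 0.2609 x 0.01637 = 0.004271 mol; V(HBr) at equivalence = 0.004271/0.1999 = 0.02137 L.
At equivalence the base is fully converted to C5H5NH+; total volume = 0.03774 L, so [C5H5NH+] = 0.004271/0.03774 = 0.1132 M.
Ka(C5H5NH+) = Kw/Kb = 1.0e-14 / 1.7 x 10^-9 = 5.88e-6.
[H^+] = sqrt(Ka x [C5H5NH+]) = sqrt(5.88e-6 x 0.1132) = 0.000816 M.
pH = -log(0.000816) = 3.09.

3.09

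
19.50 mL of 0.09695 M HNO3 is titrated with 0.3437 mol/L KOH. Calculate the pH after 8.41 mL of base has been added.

n(acid) = 0.09695 x 0.01950 = 0.001891 mol; n(KOH) added = 0.3437 x 0.008410 = 0.002891 mol.
Base is in excess by 0.002891 - 0.001891 = 0.001000 mol in a total volume of 0.02791 L.
[OH^-] = 0.001000/0.02791 = 0.03583 M, so pOH = 1.45 and pH = 14.00 - 1.45 = 12.55.

12.55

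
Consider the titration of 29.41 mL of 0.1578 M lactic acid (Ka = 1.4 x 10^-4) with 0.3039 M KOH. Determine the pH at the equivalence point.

n(HC3H5O3) = 0.1578 x 0.02941 = 0.004641 mol; V(KOH) at equivalence = 0.004641/0.3039 = 0.01527 L.
At equivalence all the acid is converted to C3H5O3-; total volume = 0.02941 + 0.01527 = 0.04468 L, so [C3H5O3-] = 0.004641/0.04468 = 0.1039 M.
Kb = Kw/Ka = 1.0e-14 / 1.4 x 10^-4 = 7.14e-11.
[OH^-] = sqrt(Kb x [C3H5O3-]) = sqrt(7.14e-11 x 0.1039) = 2.72e-6 M.
pOH = 5.56, so pH = 14.00 - 5.56 = 8.44.

8.44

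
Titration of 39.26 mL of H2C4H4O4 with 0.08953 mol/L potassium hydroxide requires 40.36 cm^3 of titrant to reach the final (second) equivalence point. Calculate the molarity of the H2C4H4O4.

0.0460 M

n(KOH) = 0.08953 x 0.04036 = 0.003613 mol.
At the final (second) equivalence point, 2 mol OH^- react per mol H2C4H4O4, so n(H2C4H4O4) = 0.003613 / 2 = 0.001807 mol.
[H2C4H4O4] = 0.001807 / 0.03926 L = 0.0460 M.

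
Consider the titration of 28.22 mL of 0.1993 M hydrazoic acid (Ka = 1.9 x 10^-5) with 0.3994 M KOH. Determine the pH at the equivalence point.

n(HN3) = 0.1993 x 0.02822 = 0.005624 mol; V(KOH) at equivalence = 0.005624/0.3994 = 0.01408 L.
At equivalence all the acid is converted to N3-; total volume = 0.02822 + 0.01408 = 0.04230 L, so [N3-] = 0.005624/0.04230 = 0.1330 M.
Kb = Kw/Ka = 1.0e-14 / 1.9 x 10^-5 = 5.26e-10.
[OH^-] = sqrt(Kb x [N3-]) = sqrt(5.26e-10 x 0.1330) = 8.37e-6 M.
pOH = 5.08, so pH = 14.00 - 5.08 = 8.92.

8.92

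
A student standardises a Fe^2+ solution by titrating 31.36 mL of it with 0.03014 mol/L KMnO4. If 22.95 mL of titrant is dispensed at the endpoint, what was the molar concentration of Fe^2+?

n(KMnO4) = 0.03014 x 0.02295 = 0.0006917 mol.
From the balanced equation, 1 mol KMnO4 reacts with 5 mol Fe^2+, so n(Fe^2+) = 0.0006917 x 5/1 = 0.003459 mol.
[Fe^2+] = 0.003459 / 0.03136 L = 0.110 M.

0.110 M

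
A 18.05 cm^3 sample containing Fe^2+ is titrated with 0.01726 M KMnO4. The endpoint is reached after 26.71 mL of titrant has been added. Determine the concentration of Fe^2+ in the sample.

n(KMnO4) = 0.01726 x 0.02671 = 0.0004610 mol.
From the balanced equation, 1 mol KMnO4 reacts with 5 mol Fe^2+, so n(Fe^2+) = 0.0004610 x 5/1 = 0.002305 mol.
[Fe^2+] = 0.002305 / 0.01805 L = 0.128 M.

0.128 M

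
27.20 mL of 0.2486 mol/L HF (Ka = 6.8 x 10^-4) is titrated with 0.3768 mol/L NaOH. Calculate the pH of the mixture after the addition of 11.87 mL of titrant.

3.46

Initial n(HF) = 0.2486 x 0.02720 = 0.006762 mol.
n(NaOH) added = 0.3768 x 0.01187 = 0.004473 mol, converting that many moles of HF to F-.
Remaining n(HF) = 0.002289 mol; n(F-) = 0.004473 mol.
By Henderson-Hasselbalch, pH = pKa + log([A^-]/[HA]) = 3.17 + log(0.004473/0.002289) = 3.17 + (+0.29) = 3.46.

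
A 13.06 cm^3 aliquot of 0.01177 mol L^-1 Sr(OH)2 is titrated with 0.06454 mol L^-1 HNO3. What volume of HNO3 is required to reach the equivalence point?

4.76 mL

n(Sr(OH)2) = 0.01177 mol/L x 0.01306 L = 0.0001537 mol.
The neutralisation is 1 Sr(OH)2 : 2 HNO3, so n(HNO3) = 0.0001537 x 2/1 = 0.0003074 mol.
V(HNO3) = 0.0003074 / 0.06454 = 0.004763 L = 4.76 mL.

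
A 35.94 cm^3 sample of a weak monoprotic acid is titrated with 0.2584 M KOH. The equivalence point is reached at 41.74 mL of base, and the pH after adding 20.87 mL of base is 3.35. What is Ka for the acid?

4.5 x 10^-4

20.87 mL is half of the equivalence volume, so this is the half-equivalence point where [HA] = [A^-].
At half-equivalence pH = pKa, so pKa = 3.35.
Ka = 10^(-3.35) = 4.5 x 10^-4.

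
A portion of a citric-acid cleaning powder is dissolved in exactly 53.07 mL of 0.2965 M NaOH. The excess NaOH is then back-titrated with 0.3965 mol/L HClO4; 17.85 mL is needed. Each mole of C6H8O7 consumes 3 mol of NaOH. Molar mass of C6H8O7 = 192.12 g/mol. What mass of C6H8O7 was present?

0.554 g

Total n(NaOH) added = 0.2965 x 0.05307 = 0.01574 mol.
n(HClO4) used = 0.3965 x 0.01785 = 0.007078 mol, which equals the excess n(NaOH).
So n(NaOH) consumed by the sample = 0.01574 - 0.007078 = 0.008658 mol.
n(C6H8O7) = 0.008658 / 3 = 0.002886 mol.
mass = 0.002886 mol x 192.12 g/mol = 0.554 g.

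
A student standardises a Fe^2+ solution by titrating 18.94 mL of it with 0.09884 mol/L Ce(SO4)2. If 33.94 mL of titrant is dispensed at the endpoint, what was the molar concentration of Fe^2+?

0.177 M

n(Ce(SO4)2) = 0.09884 x 0.03394 = 0.003355 mol.
From the balanced equation, 1 mol Ce(SO4)2 reacts with 1 mol Fe^2+, so n(Fe^2+) = 0.003355 x 1/1 = 0.003355 mol.
[Fe^2+] = 0.003355 / 0.01894 L = 0.177 M.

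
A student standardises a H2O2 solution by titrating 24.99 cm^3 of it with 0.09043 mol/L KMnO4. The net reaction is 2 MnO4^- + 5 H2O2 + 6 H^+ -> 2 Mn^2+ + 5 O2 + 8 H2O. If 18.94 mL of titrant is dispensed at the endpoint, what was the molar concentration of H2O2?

n(KMnO4) = 0.09043 x 0.01894 = 0.001713 mol.
From the balanced equation, 2 mol KMnO4 reacts with 5 mol H2O2, so n(H2O2) = 0.001713 x 5/2 = 0.004282 mol.
[H2O2] = 0.004282 / 0.02499 L = 0.171 M.

0.171 M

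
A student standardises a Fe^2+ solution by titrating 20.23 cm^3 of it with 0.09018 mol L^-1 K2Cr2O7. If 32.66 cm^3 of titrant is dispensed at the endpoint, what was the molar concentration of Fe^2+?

0.874 M

n(K2Cr2O7) = 0.09018 x 0.03266 = 0.002945 mol.
From the balanced equation, 1 mol K2Cr2O7 reacts with 6 mol Fe^2+, so n(Fe^2+) = 0.002945 x 6/1 = 0.01767 mol.
[Fe^2+] = 0.01767 / 0.02023 L = 0.874 M.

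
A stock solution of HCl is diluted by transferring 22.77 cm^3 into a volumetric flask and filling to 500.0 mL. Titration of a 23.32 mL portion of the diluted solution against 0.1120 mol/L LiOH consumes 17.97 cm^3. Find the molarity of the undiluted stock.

1.90 M

n(LiOH) = 0.1120 x 0.01797 = 0.002013 mol.
n(HCl) in the aliquot = 0.002013 mol.
[diluted HCl] = 0.002013 / 0.02332 = 0.08631 M.
Dilution factor = 500.0/22.77 = 21.96, so [stock] = 0.08631 x 21.96 = 1.90 M.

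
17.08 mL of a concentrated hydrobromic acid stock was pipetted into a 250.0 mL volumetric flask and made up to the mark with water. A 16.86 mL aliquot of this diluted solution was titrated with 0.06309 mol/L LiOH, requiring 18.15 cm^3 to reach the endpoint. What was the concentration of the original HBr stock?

n(LiOH) = 0.06309 x 0.01815 = 0.001145 mol.
n(HBr) in the aliquot = 0.001145 mol.
[diluted HBr] = 0.001145 / 0.01686 = 0.06792 M.
Dilution factor = 250.0/17.08 = 14.64, so [stock] = 0.06792 x 14.64 = 0.994 M.

0.994 M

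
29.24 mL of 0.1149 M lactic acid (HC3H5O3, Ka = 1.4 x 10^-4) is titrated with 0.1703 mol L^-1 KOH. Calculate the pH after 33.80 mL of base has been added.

n(acid) = 0.1149 x 0.02924 = 0.003360 mol; n(KOH) added = 0.1703 x 0.03380 = 0.005756 mol.
Base is in excess by 0.005756 - 0.003360 = 0.002396 mol in a total volume of 0.06304 L.
[OH^-] = 0.002396/0.06304 = 0.03801 M, so pOH = 1.42 and pH = 14.00 - 1.42 = 12.58.

12.58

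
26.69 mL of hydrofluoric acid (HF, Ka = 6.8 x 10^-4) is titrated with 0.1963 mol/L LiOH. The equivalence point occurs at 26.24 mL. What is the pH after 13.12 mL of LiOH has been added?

3.17

13.12 mL is exactly half the equivalence volume (26.24/2), i.e. the half-equivalence point.
There, n(HA) = n(A^-), so pH = pKa = -log(6.8 x 10^-4) = 3.17.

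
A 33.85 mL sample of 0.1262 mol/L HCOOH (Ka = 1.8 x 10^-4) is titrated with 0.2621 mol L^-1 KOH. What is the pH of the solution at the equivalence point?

8.34

n(HCOOH) = 0.1262 x 0.03385 = 0.004272 mol; V(KOH) at equivalence = 0.004272/0.2621 = 0.01630 L.
At equivalence all the acid is converted to HCOO-; total volume = 0.03385 + 0.01630 = 0.05015 L, so [HCOO-] = 0.004272/0.05015 = 0.08518 M.
Kb = Kw/Ka = 1.0e-14 / 1.8 x 10^-4 = 5.56e-11.
[OH^-] = sqrt(Kb x [HCOO-]) = sqrt(5.56e-11 x 0.08518) = 2.18e-6 M.
pOH = 5.66, so pH = 14.00 - 5.66 = 8.34.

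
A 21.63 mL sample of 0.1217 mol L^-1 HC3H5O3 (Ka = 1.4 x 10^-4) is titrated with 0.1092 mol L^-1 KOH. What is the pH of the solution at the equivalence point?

n(HC3H5O3) = 0.1217 x 0.02163 = 0.002632 mol; V(KOH) at equivalence = 0.002632/0.1092 = 0.02411 L.
At equivalence all the acid is converted to C3H5O3-; total volume = 0.02163 + 0.02411 = 0.04574 L, so [C3H5O3-] = 0.002632/0.04574 = 0.05756 M.
Kb = Kw/Ka = 1.0e-14 / 1.4 x 10^-4 = 7.14e-11.
[OH^-] = sqrt(Kb x [C3H5O3-]) = sqrt(7.14e-11 x 0.05756) = 2.03e-6 M.
pOH = 5.69, so pH = 14.00 - 5.69 = 8.31.

8.31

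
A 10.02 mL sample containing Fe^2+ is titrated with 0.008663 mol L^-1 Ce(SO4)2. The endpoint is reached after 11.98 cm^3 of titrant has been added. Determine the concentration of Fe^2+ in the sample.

n(Ce(SO4)2) = 0.008663 x 0.01198 = 0.0001038 mol.
From the balanced equation, 1 mol Ce(SO4)2 reacts with 1 mol Fe^2+, so n(Fe^2+) = 0.0001038 x 1/1 = 0.0001038 mol.
[Fe^2+] = 0.0001038 / 0.01002 L = 0.0104 M.

0.0104 M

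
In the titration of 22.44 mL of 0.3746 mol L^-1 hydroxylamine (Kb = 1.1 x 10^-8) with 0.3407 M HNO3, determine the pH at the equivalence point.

n(NH2OH) = 0.3746 x 0.02244 = 0.008406 mol; V(HNO3) at equivalence = 0.008406/0.3407 = 0.02467 L.
At equivalence the base is fully converted to NH3OH+; total volume = 0.04711 L, so [NH3OH+] = 0.008406/0.04711 = 0.1784 M.
Ka(NH3OH+) = Kw/Kb = 1.0e-14 / 1.1 x 10^-8 = 9.09e-7.
[H^+] = sqrt(Ka x [NH3OH+]) = sqrt(9.09e-7 x 0.1784) = 0.000403 M.
pH = -log(0.000403) = 3.39.

3.39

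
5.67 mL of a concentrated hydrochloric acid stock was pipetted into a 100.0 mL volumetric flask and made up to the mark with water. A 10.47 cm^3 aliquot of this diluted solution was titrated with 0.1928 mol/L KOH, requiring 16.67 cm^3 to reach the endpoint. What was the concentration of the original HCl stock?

5.41 M

n(KOH) = 0.1928 x 0.01667 = 0.003214 mol.
n(HCl) in the aliquot = 0.003214 mol.
[diluted HCl] = 0.003214 / 0.01047 = 0.3070 M.
Dilution factor = 100.0/5.670 = 17.64, so [stock] = 0.3070 x 17.64 = 5.41 M.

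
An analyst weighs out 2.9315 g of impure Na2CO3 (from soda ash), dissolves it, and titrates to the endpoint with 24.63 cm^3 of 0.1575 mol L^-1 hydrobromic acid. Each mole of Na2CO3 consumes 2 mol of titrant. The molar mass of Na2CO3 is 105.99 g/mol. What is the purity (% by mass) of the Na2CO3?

n(HBr) = 0.1575 x 0.02463 = 0.003879 mol.
n(Na2CO3) = 0.003879 / 2 = 0.001940 mol.
mass of Na2CO3 = 0.001940 x 105.99 = 0.2056 g.
% purity = 0.2056 / 2.9315 x 100 = 7.01%.

7.01%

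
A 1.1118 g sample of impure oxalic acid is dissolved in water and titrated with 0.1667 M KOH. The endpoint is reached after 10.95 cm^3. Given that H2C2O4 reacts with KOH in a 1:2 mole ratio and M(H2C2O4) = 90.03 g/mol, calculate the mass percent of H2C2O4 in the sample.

7.39%

n(KOH) = 0.1667 x 0.01095 = 0.001825 mol.
n(H2C2O4) = 0.001825 / 2 = 0.0009127 mol.
mass of H2C2O4 = 0.0009127 x 90.03 = 0.08217 g.
% purity = 0.08217 / 1.1118 x 100 = 7.39%.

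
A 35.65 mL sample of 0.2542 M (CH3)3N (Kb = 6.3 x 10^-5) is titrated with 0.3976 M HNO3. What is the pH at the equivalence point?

5.30

n((CH3)3N) = 0.2542 x 0.03565 = 0.009062 mol; V(HNO3) at equivalence = 0.009062/0.3976 = 0.02279 L.
At equivalence the base is fully converted to (CH3)3NH+; total volume = 0.05844 L, so [(CH3)3NH+] = 0.009062/0.05844 = 0.1551 M.
Ka((CH3)3NH+) = Kw/Kb = 1.0e-14 / 6.3 x 10^-5 = 1.59e-10.
[H^+] = sqrt(Ka x [(CH3)3NH+]) = sqrt(1.59e-10 x 0.1551) = 4.96e-6 M.
pH = -log(4.96e-6) = 5.30.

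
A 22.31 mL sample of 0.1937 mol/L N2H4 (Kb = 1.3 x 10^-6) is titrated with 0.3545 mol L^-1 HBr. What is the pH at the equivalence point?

n(N2H4) = 0.1937 x 0.02231 = 0.004321 mol; V(HBr) at equivalence = 0.004321/0.3545 = 0.01219 L.
At equivalence the base is fully converted to N2H5+; total volume = 0.03450 L, so [N2H5+] = 0.004321/0.03450 = 0.1253 M.
Ka(N2H5+) = Kw/Kb = 1.0e-14 / 1.3 x 10^-6 = 7.69e-9.
[H^+] = sqrt(Ka x [N2H5+]) = sqrt(7.69e-9 x 0.1253) = 3.10e-5 M.
pH = -log(3.10e-5) = 4.51.

4.51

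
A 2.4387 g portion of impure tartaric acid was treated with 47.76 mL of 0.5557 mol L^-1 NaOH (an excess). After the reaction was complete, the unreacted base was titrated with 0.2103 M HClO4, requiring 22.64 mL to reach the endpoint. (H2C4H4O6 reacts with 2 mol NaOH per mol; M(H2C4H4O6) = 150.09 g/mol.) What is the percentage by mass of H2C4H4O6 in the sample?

67.0%

Total n(NaOH) added = 0.5557 x 0.04776 = 0.02654 mol.
n(HClO4) used = 0.2103 x 0.02264 = 0.004761 mol, which equals the excess n(NaOH).
So n(NaOH) consumed by the sample = 0.02654 - 0.004761 = 0.02178 mol.
n(H2C4H4O6) = 0.02178 / 2 = 0.01089 mol.
mass H2C4H4O6 = 0.01089 x 150.09 = 1.634 g, so %H2C4H4O6 = 1.634/2.4387 x 100 = 67.0%.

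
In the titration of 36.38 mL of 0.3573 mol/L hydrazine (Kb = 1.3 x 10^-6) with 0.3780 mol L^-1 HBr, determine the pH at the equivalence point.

4.42

n(N2H4) = 0.3573 x 0.03638 = 0.01300 mol; V(HBr) at equivalence = 0.01300/0.3780 = 0.03439 L.
At equivalence the base is fully converted to N2H5+; total volume = 0.07077 L, so [N2H5+] = 0.01300/0.07077 = 0.1837 M.
Ka(N2H5+) = Kw/Kb = 1.0e-14 / 1.3 x 10^-6 = 7.69e-9.
[H^+] = sqrt(Ka x [N2H5+]) = sqrt(7.69e-9 x 0.1837) = 3.76e-5 M.
pH = -log(3.76e-5) = 4.42.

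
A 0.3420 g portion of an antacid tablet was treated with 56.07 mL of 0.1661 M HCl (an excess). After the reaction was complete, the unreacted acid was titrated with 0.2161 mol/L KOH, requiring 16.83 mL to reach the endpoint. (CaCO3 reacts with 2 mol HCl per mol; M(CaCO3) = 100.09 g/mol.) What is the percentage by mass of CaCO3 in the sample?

Total n(HCl) added = 0.1661 x 0.05607 = 0.009313 mol.
n(KOH) used = 0.2161 x 0.01683 = 0.003637 mol, which equals the excess n(HCl).
So n(HCl) consumed by the sample = 0.009313 - 0.003637 = 0.005676 mol.
n(CaCO3) = 0.005676 / 2 = 0.002838 mol.
mass CaCO3 = 0.002838 x 100.09 = 0.2841 g, so %CaCO3 = 0.2841/0.3420 x 100 = 83.1%.

83.1%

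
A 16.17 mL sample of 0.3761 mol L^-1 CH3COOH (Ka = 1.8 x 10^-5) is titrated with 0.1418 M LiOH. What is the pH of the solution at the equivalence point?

8.88

n(CH3COOH) = 0.3761 x 0.01617 = 0.006082 mol; V(LiOH) at equivalence = 0.006082/0.1418 = 0.04289 L.
At equivalence all the acid is converted to CH3COO-; total volume = 0.01617 + 0.04289 = 0.05906 L, so [CH3COO-] = 0.006082/0.05906 = 0.1030 M.
Kb = Kw/Ka = 1.0e-14 / 1.8 x 10^-5 = 5.56e-10.
[OH^-] = sqrt(Kb x [CH3COO-]) = sqrt(5.56e-10 x 0.1030) = 7.56e-6 M.
pOH = 5.12, so pH = 14.00 - 5.12 = 8.88.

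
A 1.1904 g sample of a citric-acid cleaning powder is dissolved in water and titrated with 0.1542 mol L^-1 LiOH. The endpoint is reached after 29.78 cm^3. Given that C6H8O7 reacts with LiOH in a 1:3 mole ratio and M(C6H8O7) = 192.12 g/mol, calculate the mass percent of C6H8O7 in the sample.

24.7%

n(LiOH) = 0.1542 x 0.02978 = 0.004592 mol.
n(C6H8O7) = 0.004592 / 3 = 0.001531 mol.
mass of C6H8O7 = 0.001531 x 192.12 = 0.2941 g.
% purity = 0.2941 / 1.1904 x 100 = 24.7%.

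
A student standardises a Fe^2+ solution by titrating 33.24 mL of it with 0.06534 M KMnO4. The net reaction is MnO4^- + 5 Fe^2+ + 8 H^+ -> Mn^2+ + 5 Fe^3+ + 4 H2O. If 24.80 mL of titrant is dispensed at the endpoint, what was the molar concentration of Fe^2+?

n(KMnO4) = 0.06534 x 0.02480 = 0.001620 mol.
From the balanced equation, 1 mol KMnO4 reacts with 5 mol Fe^2+, so n(Fe^2+) = 0.001620 x 5/1 = 0.008102 mol.
[Fe^2+] = 0.008102 / 0.03324 L = 0.244 M.

0.244 M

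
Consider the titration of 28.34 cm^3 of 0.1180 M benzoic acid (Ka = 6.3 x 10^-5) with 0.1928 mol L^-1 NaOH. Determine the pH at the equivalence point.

8.53

n(C6H5COOH) = 0.1180 x 0.02834 = 0.003344 mol; V(NaOH) at equivalence = 0.003344/0.1928 = 0.01735 L.
At equivalence all the acid is converted to C6H5COO-; total volume = 0.02834 + 0.01735 = 0.04569 L, so [C6H5COO-] = 0.003344/0.04569 = 0.07320 M.
Kb = Kw/Ka = 1.0e-14 / 6.3 x 10^-5 = 1.59e-10.
[OH^-] = sqrt(Kb x [C6H5COO-]) = sqrt(1.59e-10 x 0.07320) = 3.41e-6 M.
pOH = 5.47, so pH = 14.00 - 5.47 = 8.53.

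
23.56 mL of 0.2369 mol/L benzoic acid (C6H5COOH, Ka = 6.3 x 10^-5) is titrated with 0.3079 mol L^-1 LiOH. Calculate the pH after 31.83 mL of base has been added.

12.88

n(acid) = 0.2369 x 0.02356 = 0.005581 mol; n(LiOH) added = 0.3079 x 0.03183 = 0.009800 mol.
Base is in excess by 0.009800 - 0.005581 = 0.004219 mol in a total volume of 0.05539 L.
[OH^-] = 0.004219/0.05539 = 0.07617 M, so pOH = 1.12 and pH = 14.00 - 1.12 = 12.88.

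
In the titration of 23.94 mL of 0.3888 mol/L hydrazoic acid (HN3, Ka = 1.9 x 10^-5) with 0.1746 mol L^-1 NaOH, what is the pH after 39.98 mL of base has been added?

Initial n(HN3) = 0.3888 x 0.02394 = 0.009308 mol.
n(NaOH) added = 0.1746 x 0.03998 = 0.006981 mol, converting that many moles of HN3 to N3-.
Remaining n(HN3) = 0.002327 mol; n(N3-) = 0.006981 mol.
By Henderson-Hasselbalch, pH = pKa + log([A^-]/[HA]) = 4.72 + log(0.006981/0.002327) = 4.72 + (+0.48) = 5.20.

5.20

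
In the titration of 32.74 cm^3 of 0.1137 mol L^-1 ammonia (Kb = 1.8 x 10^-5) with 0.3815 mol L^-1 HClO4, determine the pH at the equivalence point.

5.16

n(NH3) = 0.1137 x 0.03274 = 0.003723 mol; V(HClO4) at equivalence = 0.003723/0.3815 = 0.009758 L.
At equivalence the base is fully converted to NH4+; total volume = 0.04250 L, so [NH4+] = 0.003723/0.04250 = 0.08759 M.
Ka(NH4+) = Kw/Kb = 1.0e-14 / 1.8 x 10^-5 = 5.56e-10.
[H^+] = sqrt(Ka x [NH4+]) = sqrt(5.56e-10 x 0.08759) = 6.98e-6 M.
pH = -log(6.98e-6) = 5.16.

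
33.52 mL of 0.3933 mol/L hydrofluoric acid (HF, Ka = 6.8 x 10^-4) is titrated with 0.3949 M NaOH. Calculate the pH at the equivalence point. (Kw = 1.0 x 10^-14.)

n(HF) = 0.3933 x 0.03352 = 0.01318 mol; V(NaOH) at equivalence = 0.01318/0.3949 = 0.03338 L.
At equivalence all the acid is converted to F-; total volume = 0.03352 + 0.03338 = 0.06690 L, so [F-] = 0.01318/0.06690 = 0.1970 M.
Kb = Kw/Ka = 1.0e-14 / 6.8 x 10^-4 = 1.47e-11.
[OH^-] = sqrt(Kb x [F-]) = sqrt(1.47e-11 x 0.1970) = 1.70e-6 M.
pOH = 5.77, so pH = 14.00 - 5.77 = 8.23.

8.23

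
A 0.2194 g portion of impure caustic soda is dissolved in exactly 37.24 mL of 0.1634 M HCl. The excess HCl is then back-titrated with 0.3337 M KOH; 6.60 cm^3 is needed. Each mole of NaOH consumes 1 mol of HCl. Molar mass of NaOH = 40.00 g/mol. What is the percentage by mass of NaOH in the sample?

70.8%

Total n(HCl) added = 0.1634 x 0.03724 = 0.006085 mol.
n(KOH) used = 0.3337 x 0.006600 = 0.002202 mol, which equals the excess n(HCl).
So n(HCl) consumed by the sample = 0.006085 - 0.002202 = 0.003883 mol.
n(NaOH) = 0.003883 / 1 = 0.003883 mol.
mass NaOH = 0.003883 x 40.00 = 0.1553 g, so %NaOH = 0.1553/0.2194 x 100 = 70.8%.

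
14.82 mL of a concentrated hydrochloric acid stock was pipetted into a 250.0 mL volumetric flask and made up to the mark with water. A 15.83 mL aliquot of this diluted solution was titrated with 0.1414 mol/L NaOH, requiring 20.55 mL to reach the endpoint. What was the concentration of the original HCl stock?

n(NaOH) = 0.1414 x 0.02055 = 0.002906 mol.
n(HCl) in the aliquot = 0.002906 mol.
[diluted HCl] = 0.002906 / 0.01583 = 0.1836 M.
Dilution factor = 250.0/14.82 = 16.87, so [stock] = 0.1836 x 16.87 = 3.10 M.

3.10 M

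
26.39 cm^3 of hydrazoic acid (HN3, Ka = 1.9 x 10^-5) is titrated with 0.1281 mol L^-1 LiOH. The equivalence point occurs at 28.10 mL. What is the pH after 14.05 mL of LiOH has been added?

14.05 mL is exactly half the equivalence volume (28.10/2), i.e. the half-equivalence point.
There, n(HA) = n(A^-), so pH = pKa = -log(1.9 x 10^-5) = 4.72.

4.72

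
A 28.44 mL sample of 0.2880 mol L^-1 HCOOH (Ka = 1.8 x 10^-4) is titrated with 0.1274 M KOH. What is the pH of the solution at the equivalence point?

n(HCOOH) = 0.2880 x 0.02844 = 0.008191 mol; V(KOH) at equivalence = 0.008191/0.1274 = 0.06429 L.
At equivalence all the acid is converted to HCOO-; total volume = 0.02844 + 0.06429 = 0.09273 L, so [HCOO-] = 0.008191/0.09273 = 0.08833 M.
Kb = Kw/Ka = 1.0e-14 / 1.8 x 10^-4 = 5.56e-11.
[OH^-] = sqrt(Kb x [HCOO-]) = sqrt(5.56e-11 x 0.08833) = 2.22e-6 M.
pOH = 5.65, so pH = 14.00 - 5.65 = 8.35.

8.35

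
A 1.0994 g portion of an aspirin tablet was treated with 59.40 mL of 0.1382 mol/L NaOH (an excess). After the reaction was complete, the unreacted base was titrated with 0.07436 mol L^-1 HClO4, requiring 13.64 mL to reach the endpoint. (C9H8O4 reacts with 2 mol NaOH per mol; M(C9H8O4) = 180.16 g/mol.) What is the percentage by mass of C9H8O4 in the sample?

Total n(NaOH) added = 0.1382 x 0.05940 = 0.008209 mol.
n(HClO4) used = 0.07436 x 0.01364 = 0.001014 mol, which equals the excess n(NaOH).
So n(NaOH) consumed by the sample = 0.008209 - 0.001014 = 0.007195 mol.
n(C9H8O4) = 0.007195 / 2 = 0.003597 mol.
mass C9H8O4 = 0.003597 x 180.16 = 0.6481 g, so %C9H8O4 = 0.6481/1.0994 x 100 = 59.0%.

59.0%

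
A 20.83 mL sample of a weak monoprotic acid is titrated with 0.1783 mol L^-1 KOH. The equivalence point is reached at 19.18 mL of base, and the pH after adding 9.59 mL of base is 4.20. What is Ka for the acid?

9.59 mL is half of the equivalence volume, so this is the half-equivalence point where [HA] = [A^-].
At half-equivalence pH = pKa, so pKa = 4.20.
Ka = 10^(-4.20) = 6.3 x 10^-5.

6.3 x 10^-5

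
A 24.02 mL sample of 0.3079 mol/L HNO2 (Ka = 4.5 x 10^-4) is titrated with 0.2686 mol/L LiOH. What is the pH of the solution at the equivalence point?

8.25

n(HNO2) = 0.3079 x 0.02402 = 0.007396 mol; V(LiOH) at equivalence = 0.007396/0.2686 = 0.02753 L.
At equivalence all the acid is converted to NO2-; total volume = 0.02402 + 0.02753 = 0.05155 L, so [NO2-] = 0.007396/0.05155 = 0.1435 M.
Kb = Kw/Ka = 1.0e-14 / 4.5 x 10^-4 = 2.22e-11.
[OH^-] = sqrt(Kb x [NO2-]) = sqrt(2.22e-11 x 0.1435) = 1.79e-6 M.
pOH = 5.75, so pH = 14.00 - 5.75 = 8.25.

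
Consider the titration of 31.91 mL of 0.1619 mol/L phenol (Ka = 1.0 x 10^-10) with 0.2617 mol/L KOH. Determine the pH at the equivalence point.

11.50

n(C6H5OH) = 0.1619 x 0.03191 = 0.005166 mol; V(KOH) at equivalence = 0.005166/0.2617 = 0.01974 L.
At equivalence all the acid is converted to C6H5O-; total volume = 0.03191 + 0.01974 = 0.05165 L, so [C6H5O-] = 0.005166/0.05165 = 0.1000 M.
Kb = Kw/Ka = 1.0e-14 / 1.0 x 10^-10 = 0.000100.
[OH^-] = sqrt(Kb x [C6H5O-]) = sqrt(0.000100 x 0.1000) = 0.00316 M.
pOH = 2.50, so pH = 14.00 - 2.50 = 11.50.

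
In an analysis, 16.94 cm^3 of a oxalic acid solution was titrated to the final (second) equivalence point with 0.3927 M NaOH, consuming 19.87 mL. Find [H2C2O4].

0.230 M

n(NaOH) = 0.3927 x 0.01987 = 0.007803 mol.
At the final (second) equivalence point, 2 mol OH^- react per mol H2C2O4, so n(H2C2O4) = 0.007803 / 2 = 0.003901 mol.
[H2C2O4] = 0.003901 / 0.01694 L = 0.230 M.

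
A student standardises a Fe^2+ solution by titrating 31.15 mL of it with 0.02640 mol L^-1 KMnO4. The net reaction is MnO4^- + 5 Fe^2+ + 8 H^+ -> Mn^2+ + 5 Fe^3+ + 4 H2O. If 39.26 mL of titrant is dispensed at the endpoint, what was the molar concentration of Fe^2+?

n(KMnO4) = 0.02640 x 0.03926 = 0.001036 mol.
From the balanced equation, 1 mol KMnO4 reacts with 5 mol Fe^2+, so n(Fe^2+) = 0.001036 x 5/1 = 0.005182 mol.
[Fe^2+] = 0.005182 / 0.03115 L = 0.166 M.

0.166 M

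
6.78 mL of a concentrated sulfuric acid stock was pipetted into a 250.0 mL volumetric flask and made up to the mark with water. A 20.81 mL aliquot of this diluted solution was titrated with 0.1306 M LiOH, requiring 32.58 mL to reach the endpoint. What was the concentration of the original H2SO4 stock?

3.77 M

n(LiOH) = 0.1306 x 0.03258 = 0.004255 mol.
n(H2SO4) in the aliquot = 0.004255 x 1/2 = 0.002127 mol.
[diluted H2SO4] = 0.002127 / 0.02081 = 0.1022 M.
Dilution factor = 250.0/6.780 = 36.87, so [stock] = 0.1022 x 36.87 = 3.77 M.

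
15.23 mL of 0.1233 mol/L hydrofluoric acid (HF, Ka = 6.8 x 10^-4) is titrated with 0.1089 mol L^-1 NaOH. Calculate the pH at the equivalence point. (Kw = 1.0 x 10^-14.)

7.96

n(HF) = 0.1233 x 0.01523 = 0.001878 mol; V(NaOH) at equivalence = 0.001878/0.1089 = 0.01724 L.
At equivalence all the acid is converted to F-; total volume = 0.01523 + 0.01724 = 0.03247 L, so [F-] = 0.001878/0.03247 = 0.05783 M.
Kb = Kw/Ka = 1.0e-14 / 6.8 x 10^-4 = 1.47e-11.
[OH^-] = sqrt(Kb x [F-]) = sqrt(1.47e-11 x 0.05783) = 9.22e-7 M.
pOH = 6.04, so pH = 14.00 - 6.04 = 7.96.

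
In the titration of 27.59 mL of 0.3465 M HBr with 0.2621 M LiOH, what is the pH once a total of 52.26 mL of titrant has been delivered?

n(acid) = 0.3465 x 0.02759 = 0.009560 mol; n(LiOH) added = 0.2621 x 0.05226 = 0.01370 mol.
Base is in excess by 0.01370 - 0.009560 = 0.004137 mol in a total volume of 0.07985 L.
[OH^-] = 0.004137/0.07985 = 0.05181 M, so pOH = 1.29 and pH = 14.00 - 1.29 = 12.71.

12.71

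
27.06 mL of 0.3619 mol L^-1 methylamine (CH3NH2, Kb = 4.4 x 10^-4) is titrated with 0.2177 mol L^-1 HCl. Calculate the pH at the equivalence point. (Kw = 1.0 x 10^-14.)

n(CH3NH2) = 0.3619 x 0.02706 = 0.009793 mol; V(HCl) at equivalence = 0.009793/0.2177 = 0.04498 L.
At equivalence the base is fully converted to CH3NH3+; total volume = 0.07204 L, so [CH3NH3+] = 0.009793/0.07204 = 0.1359 M.
Ka(CH3NH3+) = Kw/Kb = 1.0e-14 / 4.4 x 10^-4 = 2.27e-11.
[H^+] = sqrt(Ka x [CH3NH3+]) = sqrt(2.27e-11 x 0.1359) = 1.76e-6 M.
pH = -log(1.76e-6) = 5.76.

5.76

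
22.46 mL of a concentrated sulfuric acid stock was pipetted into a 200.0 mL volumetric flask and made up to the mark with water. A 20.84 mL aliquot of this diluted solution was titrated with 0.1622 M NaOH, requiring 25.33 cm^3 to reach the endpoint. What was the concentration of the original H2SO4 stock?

0.878 M

n(NaOH) = 0.1622 x 0.02533 = 0.004109 mol.
n(H2SO4) in the aliquot = 0.004109 x 1/2 = 0.002054 mol.
[diluted H2SO4] = 0.002054 / 0.02084 = 0.09857 M.
Dilution factor = 200.0/22.46 = 8.905, so [stock] = 0.09857 x 8.905 = 0.878 M.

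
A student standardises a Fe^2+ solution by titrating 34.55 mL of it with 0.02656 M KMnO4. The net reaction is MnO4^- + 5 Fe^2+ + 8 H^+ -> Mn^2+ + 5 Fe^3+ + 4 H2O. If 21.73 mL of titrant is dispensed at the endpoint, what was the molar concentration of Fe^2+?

n(KMnO4) = 0.02656 x 0.02173 = 0.0005771 mol.
From the balanced equation, 1 mol KMnO4 reacts with 5 mol Fe^2+, so n(Fe^2+) = 0.0005771 x 5/1 = 0.002886 mol.
[Fe^2+] = 0.002886 / 0.03455 L = 0.0835 M.

0.0835 M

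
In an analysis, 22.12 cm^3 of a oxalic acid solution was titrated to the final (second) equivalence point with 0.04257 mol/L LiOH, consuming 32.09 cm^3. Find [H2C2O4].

n(LiOH) = 0.04257 x 0.03209 = 0.001366 mol.
At the final (second) equivalence point, 2 mol OH^- react per mol H2C2O4, so n(H2C2O4) = 0.001366 / 2 = 0.0006830 mol.
[H2C2O4] = 0.0006830 / 0.02212 L = 0.0309 M.

0.0309 M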